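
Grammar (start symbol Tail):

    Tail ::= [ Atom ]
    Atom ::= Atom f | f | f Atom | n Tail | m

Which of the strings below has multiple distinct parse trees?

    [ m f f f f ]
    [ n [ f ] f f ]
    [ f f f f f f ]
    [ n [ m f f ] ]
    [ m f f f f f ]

[ f f f f f f ]

[ m f f f f ]: 1 tree
[ n [ f ] f f ]: 1 tree
[ f f f f f f ]: 32 trees
[ n [ m f f ] ]: 1 tree
[ m f f f f f ]: 1 tree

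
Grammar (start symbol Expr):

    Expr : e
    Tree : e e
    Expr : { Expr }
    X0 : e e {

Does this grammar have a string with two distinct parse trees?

Unambiguous

Only Expr is reachable from Expr; ignoring the rest: Each string is a nest of matched brackets around a single atom. An opening bracket forces the recursive rule; an atom forces the base rule.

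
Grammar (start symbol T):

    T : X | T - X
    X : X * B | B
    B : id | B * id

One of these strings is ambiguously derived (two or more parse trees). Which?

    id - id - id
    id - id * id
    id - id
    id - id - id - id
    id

id - id * id

id - id - id: 1 tree
id - id * id: 2 trees
id - id: 1 tree
id - id - id - id: 1 tree
id: 1 tree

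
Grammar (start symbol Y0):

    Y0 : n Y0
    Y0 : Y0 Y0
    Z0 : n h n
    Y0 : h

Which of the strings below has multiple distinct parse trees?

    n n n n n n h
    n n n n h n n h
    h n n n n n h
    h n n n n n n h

n n n n n n h: 1 tree
n n n n h n n h: 5 trees
h n n n n n h: 1 tree
h n n n n n n h: 1 tree

n n n n h n n h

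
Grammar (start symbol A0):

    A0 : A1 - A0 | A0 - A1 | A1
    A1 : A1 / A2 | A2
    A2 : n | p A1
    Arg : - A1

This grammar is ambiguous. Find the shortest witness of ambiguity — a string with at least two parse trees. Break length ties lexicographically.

length 1: no string has ≥2 trees
length 2: no string has ≥2 trees
length 3: n - n has 2 parse trees

Two derivations of n - n:
  A0 ⇒ A1 - A0 ⇒ A2 - A0 ⇒ n - A0 ⇒ n - A1 ⇒ n - A2 ⇒ n - n
  A0 ⇒ A0 - A1 ⇒ A1 - A1 ⇒ A2 - A1 ⇒ n - A1 ⇒ n - A2 ⇒ n - n

n - n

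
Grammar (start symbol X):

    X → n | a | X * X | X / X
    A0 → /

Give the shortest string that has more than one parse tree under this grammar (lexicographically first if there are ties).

length 1: no string has ≥2 trees
length 3: no string has ≥2 trees
length 5: a * a * a has 2 parse trees

Two derivations of a * a * a:
  X ⇒ X * X ⇒ a * X ⇒ a * X * X ⇒ a * a * X ⇒ a * a * a
  X ⇒ X * X ⇒ X * X * X ⇒ a * X * X ⇒ a * a * X ⇒ a * a * a

a * a * a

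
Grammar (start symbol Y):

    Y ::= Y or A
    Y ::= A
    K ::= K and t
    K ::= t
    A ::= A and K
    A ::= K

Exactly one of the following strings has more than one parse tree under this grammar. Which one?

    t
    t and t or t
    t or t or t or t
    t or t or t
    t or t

t and t or t

t: 1 tree
t and t or t: 2 trees
t or t or t or t: 1 tree
t or t or t: 1 tree
t or t: 1 tree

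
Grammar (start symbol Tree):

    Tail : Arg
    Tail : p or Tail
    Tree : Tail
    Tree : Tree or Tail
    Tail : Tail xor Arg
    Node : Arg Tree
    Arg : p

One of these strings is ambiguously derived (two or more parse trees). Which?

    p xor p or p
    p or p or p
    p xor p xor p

p xor p or p: 1 tree
p or p or p: 4 trees
p xor p xor p: 1 tree

p or p or p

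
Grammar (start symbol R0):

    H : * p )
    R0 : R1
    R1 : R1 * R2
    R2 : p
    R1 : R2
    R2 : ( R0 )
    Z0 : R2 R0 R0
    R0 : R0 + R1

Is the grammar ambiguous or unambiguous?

Only R0, R1, R2 are reachable from R0; ignoring the rest: R0 → R0 + R1 | R1  ;  R1 → R1 * R2 | R2  — a left-associative chain with R2 at the bottom. Each string factors uniquely by precedence.

Unambiguous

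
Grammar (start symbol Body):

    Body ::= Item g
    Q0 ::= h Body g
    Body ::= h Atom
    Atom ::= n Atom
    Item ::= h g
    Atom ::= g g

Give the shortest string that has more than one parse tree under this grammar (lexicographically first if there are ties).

h g g

length 3: h g g has 2 parse trees

Two derivations of h g g:
  Body ⇒ Item g ⇒ h g g
  Body ⇒ h Atom ⇒ h g g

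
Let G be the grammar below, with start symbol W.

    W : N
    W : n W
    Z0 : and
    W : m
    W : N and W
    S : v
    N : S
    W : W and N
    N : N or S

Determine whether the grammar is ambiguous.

Ambiguous

Witness: v and v

Derivation 1: W ⇒ N and W ⇒ S and W ⇒ v and W ⇒ v and N ⇒ v and S ⇒ v and v
Derivation 2: W ⇒ W and N ⇒ N and N ⇒ S and N ⇒ v and N ⇒ v and S ⇒ v and v

Two distinct leftmost derivations for the same string.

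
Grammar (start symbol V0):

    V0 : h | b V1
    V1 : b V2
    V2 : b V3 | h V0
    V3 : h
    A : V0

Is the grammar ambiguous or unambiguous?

(A is unreachable from V0, so its rules don't affect L(V0).) Each reachable nonterminal has at most one production per leading terminal, and all productions are right-linear; the derivation is determined token-by-token.

Unambiguous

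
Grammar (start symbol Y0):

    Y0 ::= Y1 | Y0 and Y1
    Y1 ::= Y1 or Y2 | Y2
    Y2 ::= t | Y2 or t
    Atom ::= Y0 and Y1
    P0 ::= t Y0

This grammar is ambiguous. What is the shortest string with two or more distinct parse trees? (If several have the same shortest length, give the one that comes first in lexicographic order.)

length 1: no string has ≥2 trees
length 3: t or t has 2 parse trees

Two derivations of t or t:
  Y0 ⇒ Y1 ⇒ Y1 or Y2 ⇒ Y2 or Y2 ⇒ t or Y2 ⇒ t or t
  Y0 ⇒ Y1 ⇒ Y2 ⇒ Y2 or t ⇒ t or t

t or t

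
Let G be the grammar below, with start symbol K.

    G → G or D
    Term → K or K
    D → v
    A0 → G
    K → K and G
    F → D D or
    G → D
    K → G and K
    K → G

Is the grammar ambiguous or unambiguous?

Witness: v and v

Derivation 1: K ⇒ K and G ⇒ G and G ⇒ D and G ⇒ v and G ⇒ v and D ⇒ v and v
Derivation 2: K ⇒ G and K ⇒ D and K ⇒ v and K ⇒ v and G ⇒ v and D ⇒ v and v

Two distinct leftmost derivations for the same string.

Ambiguous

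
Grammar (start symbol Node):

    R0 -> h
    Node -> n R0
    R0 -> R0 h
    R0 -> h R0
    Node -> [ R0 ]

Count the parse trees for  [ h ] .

1

Parse trees for [ h ]:
  [Node [ [R0 h] ]]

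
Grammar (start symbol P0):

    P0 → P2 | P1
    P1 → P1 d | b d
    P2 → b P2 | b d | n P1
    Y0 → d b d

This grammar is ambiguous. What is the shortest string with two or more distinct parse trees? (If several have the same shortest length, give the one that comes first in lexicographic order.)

b d

length 2: b d has 2 parse trees

Two derivations of b d:
  P0 ⇒ P2 ⇒ b d
  P0 ⇒ P1 ⇒ b d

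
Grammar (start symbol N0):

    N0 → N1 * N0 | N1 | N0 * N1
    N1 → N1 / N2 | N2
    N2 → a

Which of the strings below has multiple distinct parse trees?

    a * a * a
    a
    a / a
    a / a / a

a * a * a

a * a * a: 4 trees
a: 1 tree
a / a: 1 tree
a / a / a: 1 tree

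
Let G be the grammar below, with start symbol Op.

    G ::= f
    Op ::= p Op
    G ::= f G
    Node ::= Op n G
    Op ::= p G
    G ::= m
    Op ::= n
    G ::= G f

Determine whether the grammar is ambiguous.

Ambiguous

Witness: p f f

Derivation 1: Op ⇒ p G ⇒ p f G ⇒ p f f
Derivation 2: Op ⇒ p G ⇒ p G f ⇒ p f f

Two distinct leftmost derivations for the same string.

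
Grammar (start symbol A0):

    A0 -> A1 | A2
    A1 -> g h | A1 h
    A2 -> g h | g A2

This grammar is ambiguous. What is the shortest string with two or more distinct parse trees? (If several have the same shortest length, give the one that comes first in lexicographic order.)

g h

length 2: g h has 2 parse trees

Two derivations of g h:
  A0 ⇒ A1 ⇒ g h
  A0 ⇒ A2 ⇒ g h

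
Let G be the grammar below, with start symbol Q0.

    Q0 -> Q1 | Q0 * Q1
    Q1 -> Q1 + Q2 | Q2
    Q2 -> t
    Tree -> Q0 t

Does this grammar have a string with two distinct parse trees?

Unambiguous

Only Q0, Q1, Q2 are reachable from Q0; ignoring the rest: This is a standard precedence ladder (Q0 over Q1 over Q2), with each level left-recursive on its own operator ('*' at Q0, '+' at Q1). That structure is LR(1), hence unambiguous.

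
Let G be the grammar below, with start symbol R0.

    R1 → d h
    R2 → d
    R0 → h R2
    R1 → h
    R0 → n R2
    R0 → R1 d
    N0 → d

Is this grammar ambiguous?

Ambiguous

Witness: h d

Derivation 1: R0 ⇒ h R2 ⇒ h d
Derivation 2: R0 ⇒ R1 d ⇒ h d

Two distinct leftmost derivations for the same string.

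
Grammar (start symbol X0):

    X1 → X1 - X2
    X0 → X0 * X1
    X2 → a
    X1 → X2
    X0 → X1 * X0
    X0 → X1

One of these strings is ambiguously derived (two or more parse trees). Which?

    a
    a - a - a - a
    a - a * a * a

a: 1 tree
a - a - a - a: 1 tree
a - a * a * a: 4 trees

a - a * a * a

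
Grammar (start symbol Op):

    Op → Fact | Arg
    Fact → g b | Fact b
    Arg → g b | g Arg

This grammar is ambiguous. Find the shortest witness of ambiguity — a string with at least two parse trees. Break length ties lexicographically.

g b

length 2: g b has 2 parse trees

Two derivations of g b:
  Op ⇒ Fact ⇒ g b
  Op ⇒ Arg ⇒ g b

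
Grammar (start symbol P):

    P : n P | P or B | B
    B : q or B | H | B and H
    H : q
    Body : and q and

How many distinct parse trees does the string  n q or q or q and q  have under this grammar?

Parse trees for n q or q or q and q (showing first 6 of 12):
  [P n [P [P [B [H q]]] or [B q or [B [B [H q]] and [H q]]]]]
  [P n [P [P [B [H q]]] or [B [B q or [B [H q]]] and [H q]]]]
  [P n [P [P [P [B [H q]]] or [B [H q]]] or [B [B [H q]] and [H q]]]]
  [P n [P [P [B q or [B [H q]]]] or [B [B [H q]] and [H q]]]]
  [P n [P [B q or [B q or [B [B [H q]] and [H q]]]]]]
  [P n [P [B q or [B [B q or [B [H q]]] and [H q]]]]]

12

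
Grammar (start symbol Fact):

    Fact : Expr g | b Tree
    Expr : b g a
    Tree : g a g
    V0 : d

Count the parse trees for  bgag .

2

Parse trees for bgag:
  [Fact [Expr b g a] g]
  [Fact b [Tree g a g]]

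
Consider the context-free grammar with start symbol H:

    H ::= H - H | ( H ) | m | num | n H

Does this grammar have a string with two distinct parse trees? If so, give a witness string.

Witness: n m - m

Derivation 1: H ⇒ H - H ⇒ n H - H ⇒ n m - H ⇒ n m - m
Derivation 2: H ⇒ n H ⇒ n H - H ⇒ n m - H ⇒ n m - m

Two distinct leftmost derivations for the same string.

Ambiguous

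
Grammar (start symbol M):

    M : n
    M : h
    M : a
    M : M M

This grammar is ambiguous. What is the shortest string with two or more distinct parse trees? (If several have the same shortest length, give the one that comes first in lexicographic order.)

a a a

length 1: no string has ≥2 trees
length 2: no string has ≥2 trees
length 3: a a a has 2 parse trees

Two derivations of a a a:
  M ⇒ M M ⇒ a M ⇒ a M M ⇒ a a M ⇒ a a a
  M ⇒ M M ⇒ M M M ⇒ a M M ⇒ a a M ⇒ a a a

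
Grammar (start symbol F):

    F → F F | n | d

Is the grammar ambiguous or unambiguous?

Ambiguous

Witness: d d d

Derivation 1: F ⇒ F F ⇒ F F F ⇒ d F F ⇒ d d F ⇒ d d d
Derivation 2: F ⇒ F F ⇒ d F ⇒ d F F ⇒ d d F ⇒ d d d

Two distinct leftmost derivations for the same string.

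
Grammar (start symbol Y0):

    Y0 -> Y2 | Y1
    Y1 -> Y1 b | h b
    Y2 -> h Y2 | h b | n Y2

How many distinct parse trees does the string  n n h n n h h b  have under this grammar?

Parse trees for n n h n n h h b:
  [Y0 [Y2 n [Y2 n [Y2 h [Y2 n [Y2 n [Y2 h [Y2 h b]]]]]]]]

1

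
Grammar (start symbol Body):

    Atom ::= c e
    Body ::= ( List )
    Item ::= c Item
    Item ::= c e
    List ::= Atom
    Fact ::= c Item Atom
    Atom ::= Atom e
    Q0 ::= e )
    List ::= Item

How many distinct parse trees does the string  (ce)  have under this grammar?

Parse trees for (ce):
  [Body ( [List [Atom c e]] )]
  [Body ( [List [Item c e]] )]

2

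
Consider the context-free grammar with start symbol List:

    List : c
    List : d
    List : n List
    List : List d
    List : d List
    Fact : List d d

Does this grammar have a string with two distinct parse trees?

Witness: d d

Derivation 1: List ⇒ List d ⇒ d d
Derivation 2: List ⇒ d List ⇒ d d

Two distinct leftmost derivations for the same string.

Ambiguous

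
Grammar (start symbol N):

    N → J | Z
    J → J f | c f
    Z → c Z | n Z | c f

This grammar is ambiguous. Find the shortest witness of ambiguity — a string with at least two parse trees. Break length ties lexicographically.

length 2: c f has 2 parse trees

Two derivations of c f:
  N ⇒ J ⇒ c f
  N ⇒ Z ⇒ c f

c f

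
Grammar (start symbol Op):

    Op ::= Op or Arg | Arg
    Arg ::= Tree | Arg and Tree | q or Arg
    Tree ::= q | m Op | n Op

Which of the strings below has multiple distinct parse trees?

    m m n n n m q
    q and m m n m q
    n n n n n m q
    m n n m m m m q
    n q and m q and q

n q and m q and q

m m n n n m q: 1 tree
q and m m n m q: 1 tree
n n n n n m q: 1 tree
m n n m m m m q: 1 tree
n q and m q and q: 5 trees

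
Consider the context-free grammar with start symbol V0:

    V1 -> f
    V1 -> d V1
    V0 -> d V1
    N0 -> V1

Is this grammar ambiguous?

Only V0, V1 are reachable from V0; ignoring the rest: The reachable rules are right-linear with at most one rule per (nonterminal, next-terminal) pair. Each input token forces the next rule, so parsing is deterministic.

Unambiguous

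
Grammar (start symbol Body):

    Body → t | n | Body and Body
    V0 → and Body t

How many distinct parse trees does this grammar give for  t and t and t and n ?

Parse trees for t and t and t and n:
  [Body [Body t] and [Body [Body t] and [Body [Body t] and [Body n]]]]
  [Body [Body t] and [Body [Body [Body t] and [Body t]] and [Body n]]]
  [Body [Body [Body t] and [Body t]] and [Body [Body t] and [Body n]]]
  [Body [Body [Body t] and [Body [Body t] and [Body t]]] and [Body n]]
  [Body [Body [Body [Body t] and [Body t]] and [Body t]] and [Body n]]

5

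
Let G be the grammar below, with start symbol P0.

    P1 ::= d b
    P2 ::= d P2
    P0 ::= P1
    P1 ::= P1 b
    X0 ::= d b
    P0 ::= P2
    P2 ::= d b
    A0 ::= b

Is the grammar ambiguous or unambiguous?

Witness: d b

Derivation 1: P0 ⇒ P1 ⇒ d b
Derivation 2: P0 ⇒ P2 ⇒ d b

Two distinct leftmost derivations for the same string.

Ambiguous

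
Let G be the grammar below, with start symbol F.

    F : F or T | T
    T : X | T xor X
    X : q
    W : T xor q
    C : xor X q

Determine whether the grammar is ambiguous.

Unambiguous

(W, C are unreachable from F, so their rules don't affect L(F).) This is a standard precedence ladder (F over T over X), with each level left-recursive on its own operator ('or' at F, 'xor' at T). That structure is LR(1), hence unambiguous.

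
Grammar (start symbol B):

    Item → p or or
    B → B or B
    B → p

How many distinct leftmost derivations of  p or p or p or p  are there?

5

Parse trees for p or p or p or p:
  [B [B p] or [B [B p] or [B [B p] or [B p]]]]
  [B [B p] or [B [B [B p] or [B p]] or [B p]]]
  [B [B [B p] or [B p]] or [B [B p] or [B p]]]
  [B [B [B p] or [B [B p] or [B p]]] or [B p]]
  [B [B [B [B p] or [B p]] or [B p]] or [B p]]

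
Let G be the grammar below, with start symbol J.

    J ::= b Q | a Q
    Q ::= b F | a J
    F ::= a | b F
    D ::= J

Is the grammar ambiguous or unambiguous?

Unambiguous

(D is unreachable from J, so its rules don't affect L(J).) Each reachable nonterminal has at most one production per leading terminal, and all productions are right-linear; the derivation is determined token-by-token.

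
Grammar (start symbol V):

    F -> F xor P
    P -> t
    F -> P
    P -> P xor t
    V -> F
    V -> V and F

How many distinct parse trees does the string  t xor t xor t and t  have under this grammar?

4

Parse trees for t xor t xor t and t:
  [V [V [F [F [P t]] xor [P [P t] xor t]]] and [F [P t]]]
  [V [V [F [F [F [P t]] xor [P t]] xor [P t]]] and [F [P t]]]
  [V [V [F [F [P [P t] xor t]] xor [P t]]] and [F [P t]]]
  [V [V [F [P [P [P t] xor t] xor t]]] and [F [P t]]]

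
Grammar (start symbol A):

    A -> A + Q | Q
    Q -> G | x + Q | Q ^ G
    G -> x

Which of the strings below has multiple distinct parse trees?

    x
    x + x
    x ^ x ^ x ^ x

x: 1 tree
x + x: 2 trees
x ^ x ^ x ^ x: 1 tree

x + x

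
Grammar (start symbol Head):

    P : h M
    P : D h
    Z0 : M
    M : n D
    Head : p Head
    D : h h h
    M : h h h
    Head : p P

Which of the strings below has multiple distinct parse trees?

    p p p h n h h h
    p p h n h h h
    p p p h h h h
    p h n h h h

p p p h h h h

p p p h n h h h: 1 tree
p p h n h h h: 1 tree
p p p h h h h: 2 trees
p h n h h h: 1 tree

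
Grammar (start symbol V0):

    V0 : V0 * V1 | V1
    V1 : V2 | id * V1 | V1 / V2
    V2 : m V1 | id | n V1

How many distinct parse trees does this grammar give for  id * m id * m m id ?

Parse trees for id * m id * m m id:
  [V0 [V0 [V1 [V2 id]]] * [V1 [V2 m [V1 id * [V1 [V2 m [V1 [V2 m [V1 [V2 id]]]]]]]]]]
  [V0 [V0 [V0 [V1 [V2 id]]] * [V1 [V2 m [V1 [V2 id]]]]] * [V1 [V2 m [V1 [V2 m [V1 [V2 id]]]]]]]
  [V0 [V0 [V1 id * [V1 [V2 m [V1 [V2 id]]]]]] * [V1 [V2 m [V1 [V2 m [V1 [V2 id]]]]]]]
  [V0 [V1 id * [V1 [V2 m [V1 id * [V1 [V2 m [V1 [V2 m [V1 [V2 id]]]]]]]]]]]

4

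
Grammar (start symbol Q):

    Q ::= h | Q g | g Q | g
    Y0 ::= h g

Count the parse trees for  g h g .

Parse trees for g h g:
  [Q [Q g [Q h]] g]
  [Q g [Q [Q h] g]]

2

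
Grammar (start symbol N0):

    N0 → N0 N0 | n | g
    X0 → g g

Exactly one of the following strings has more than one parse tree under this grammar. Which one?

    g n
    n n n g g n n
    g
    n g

n n n g g n n

g n: 1 tree
n n n g g n n: 132 trees
g: 1 tree
n g: 1 tree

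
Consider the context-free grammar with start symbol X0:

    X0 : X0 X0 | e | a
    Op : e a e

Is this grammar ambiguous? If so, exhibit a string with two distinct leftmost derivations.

Witness: a a a

Derivation 1: X0 ⇒ X0 X0 ⇒ X0 X0 X0 ⇒ a X0 X0 ⇒ a a X0 ⇒ a a a
Derivation 2: X0 ⇒ X0 X0 ⇒ a X0 ⇒ a X0 X0 ⇒ a a X0 ⇒ a a a

Two distinct leftmost derivations for the same string.

Ambiguous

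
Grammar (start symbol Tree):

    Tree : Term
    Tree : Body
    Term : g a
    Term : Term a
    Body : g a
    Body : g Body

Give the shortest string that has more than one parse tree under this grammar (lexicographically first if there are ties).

g a

length 2: g a has 2 parse trees

Two derivations of g a:
  Tree ⇒ Term ⇒ g a
  Tree ⇒ Body ⇒ g a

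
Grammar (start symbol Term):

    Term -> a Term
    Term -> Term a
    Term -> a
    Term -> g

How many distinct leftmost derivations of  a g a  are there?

Parse trees for a g a:
  [Term a [Term [Term g] a]]
  [Term [Term a [Term g]] a]

2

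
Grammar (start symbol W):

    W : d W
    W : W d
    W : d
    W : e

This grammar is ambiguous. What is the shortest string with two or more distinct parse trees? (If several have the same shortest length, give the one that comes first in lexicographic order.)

length 1: no string has ≥2 trees
length 2: d d has 2 parse trees

Two derivations of d d:
  W ⇒ d W ⇒ d d
  W ⇒ W d ⇒ d d

d d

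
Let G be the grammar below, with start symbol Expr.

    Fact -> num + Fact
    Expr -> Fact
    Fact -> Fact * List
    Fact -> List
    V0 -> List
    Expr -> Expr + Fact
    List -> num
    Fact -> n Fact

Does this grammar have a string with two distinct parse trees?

Ambiguous

Witness: num + num

Derivation 1: Expr ⇒ Fact ⇒ num + Fact ⇒ num + List ⇒ num + num
Derivation 2: Expr ⇒ Expr + Fact ⇒ Fact + Fact ⇒ List + Fact ⇒ num + Fact ⇒ num + List ⇒ num + num

Two distinct leftmost derivations for the same string.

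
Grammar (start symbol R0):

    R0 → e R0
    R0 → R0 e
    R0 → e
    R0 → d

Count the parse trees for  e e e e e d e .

Parse trees for e e e e e d e:
  [R0 e [R0 e [R0 e [R0 e [R0 e [R0 [R0 d] e]]]]]]
  [R0 e [R0 e [R0 e [R0 e [R0 [R0 e [R0 d]] e]]]]]
  [R0 e [R0 e [R0 e [R0 [R0 e [R0 e [R0 d]]] e]]]]
  [R0 e [R0 e [R0 [R0 e [R0 e [R0 e [R0 d]]]] e]]]
  [R0 e [R0 [R0 e [R0 e [R0 e [R0 e [R0 d]]]]] e]]
  [R0 [R0 e [R0 e [R0 e [R0 e [R0 e [R0 d]]]]]] e]

6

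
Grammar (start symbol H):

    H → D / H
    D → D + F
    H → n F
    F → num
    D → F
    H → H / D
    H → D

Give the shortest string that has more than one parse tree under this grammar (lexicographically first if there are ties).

length 1: no string has ≥2 trees
length 2: no string has ≥2 trees
length 3: num / num has 2 parse trees

Two derivations of num / num:
  H ⇒ D / H ⇒ F / H ⇒ num / H ⇒ num / D ⇒ num / F ⇒ num / num
  H ⇒ H / D ⇒ D / D ⇒ F / D ⇒ num / D ⇒ num / F ⇒ num / num

num / num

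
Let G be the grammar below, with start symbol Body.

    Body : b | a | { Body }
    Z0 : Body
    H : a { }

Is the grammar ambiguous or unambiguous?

Unambiguous

(Z0, H are unreachable from Body, so their rules don't affect L(Body).) Each string is a nest of matched brackets around a single atom. An opening bracket forces the recursive rule; an atom forces the base rule.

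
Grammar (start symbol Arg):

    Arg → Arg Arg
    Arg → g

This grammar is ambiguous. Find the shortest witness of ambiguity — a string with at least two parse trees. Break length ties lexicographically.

g g g

length 1: no string has ≥2 trees
length 2: no string has ≥2 trees
length 3: g g g has 2 parse trees

Two derivations of g g g:
  Arg ⇒ Arg Arg ⇒ Arg Arg Arg ⇒ g Arg Arg ⇒ g g Arg ⇒ g g g
  Arg ⇒ Arg Arg ⇒ g Arg ⇒ g Arg Arg ⇒ g g Arg ⇒ g g g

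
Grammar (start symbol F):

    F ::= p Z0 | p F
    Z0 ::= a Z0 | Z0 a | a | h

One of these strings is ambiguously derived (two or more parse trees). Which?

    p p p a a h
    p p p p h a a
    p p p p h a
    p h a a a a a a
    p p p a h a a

p p p a a h: 1 tree
p p p p h a a: 1 tree
p p p p h a: 1 tree
p h a a a a a a: 1 tree
p p p a h a a: 3 trees

p p p a h a a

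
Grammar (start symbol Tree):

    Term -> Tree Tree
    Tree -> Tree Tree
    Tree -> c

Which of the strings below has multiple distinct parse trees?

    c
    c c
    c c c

c: 1 tree
c c: 1 tree
c c c: 2 trees

c c c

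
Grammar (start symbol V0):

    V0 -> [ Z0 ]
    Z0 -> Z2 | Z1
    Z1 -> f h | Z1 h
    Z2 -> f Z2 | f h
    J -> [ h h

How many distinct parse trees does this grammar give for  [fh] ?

2

Parse trees for [fh]:
  [V0 [ [Z0 [Z2 f h]] ]]
  [V0 [ [Z0 [Z1 f h]] ]]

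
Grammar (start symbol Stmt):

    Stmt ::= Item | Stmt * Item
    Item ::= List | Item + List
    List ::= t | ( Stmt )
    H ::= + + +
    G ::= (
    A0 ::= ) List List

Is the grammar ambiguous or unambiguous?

Only Stmt, Item, List are reachable from Stmt; ignoring the rest: Stmt → Stmt * Item | Item  ;  Item → Item + List | List  — a left-associative chain with List at the bottom. Each string factors uniquely by precedence.

Unambiguous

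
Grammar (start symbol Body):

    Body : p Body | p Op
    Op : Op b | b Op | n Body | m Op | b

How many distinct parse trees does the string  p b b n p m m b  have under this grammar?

Parse trees for p b b n p m m b:
  [Body p [Op b [Op b [Op n [Body p [Op m [Op m [Op b]]]]]]]]

1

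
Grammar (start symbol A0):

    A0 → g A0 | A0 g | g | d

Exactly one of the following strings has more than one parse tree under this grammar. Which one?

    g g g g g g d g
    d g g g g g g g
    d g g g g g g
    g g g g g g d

g g g g g g d g: 7 trees
d g g g g g g g: 1 tree
d g g g g g g: 1 tree
g g g g g g d: 1 tree

g g g g g g d g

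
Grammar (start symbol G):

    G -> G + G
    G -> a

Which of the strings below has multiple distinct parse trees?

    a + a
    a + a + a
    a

a + a + a

a + a: 1 tree
a + a + a: 2 trees
a: 1 tree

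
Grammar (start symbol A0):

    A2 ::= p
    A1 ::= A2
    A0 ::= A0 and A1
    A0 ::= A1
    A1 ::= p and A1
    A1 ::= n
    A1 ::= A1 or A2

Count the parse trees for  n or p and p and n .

2

Parse trees for n or p and p and n:
  [A0 [A0 [A1 [A1 n] or [A2 p]]] and [A1 p and [A1 n]]]
  [A0 [A0 [A0 [A1 [A1 n] or [A2 p]]] and [A1 [A2 p]]] and [A1 n]]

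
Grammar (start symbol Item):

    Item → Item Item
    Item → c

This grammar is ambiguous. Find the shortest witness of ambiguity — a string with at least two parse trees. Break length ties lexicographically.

c c c

length 1: no string has ≥2 trees
length 2: no string has ≥2 trees
length 3: c c c has 2 parse trees

Two derivations of c c c:
  Item ⇒ Item Item ⇒ Item Item Item ⇒ c Item Item ⇒ c c Item ⇒ c c c
  Item ⇒ Item Item ⇒ c Item ⇒ c Item Item ⇒ c c Item ⇒ c c c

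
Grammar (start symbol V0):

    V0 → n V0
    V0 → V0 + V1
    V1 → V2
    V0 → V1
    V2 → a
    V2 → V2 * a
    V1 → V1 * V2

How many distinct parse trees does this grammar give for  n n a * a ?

Parse trees for n n a * a:
  [V0 n [V0 n [V0 [V1 [V2 [V2 a] * a]]]]]
  [V0 n [V0 n [V0 [V1 [V1 [V2 a]] * [V2 a]]]]]

2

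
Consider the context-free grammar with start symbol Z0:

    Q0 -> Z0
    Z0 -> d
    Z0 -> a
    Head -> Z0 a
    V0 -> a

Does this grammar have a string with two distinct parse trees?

Unambiguous

(V0, Head, Q0 are unreachable from Z0, so their rules don't affect L(Z0).) Restricted to the reachable nonterminals, every rule has the form A → t or A → t B, and no two rules for the same A share a first terminal. The grammar encodes a DFA — one run per string.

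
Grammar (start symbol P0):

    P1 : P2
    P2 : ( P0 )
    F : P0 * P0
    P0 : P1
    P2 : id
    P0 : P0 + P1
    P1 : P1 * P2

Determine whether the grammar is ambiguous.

Unambiguous

Only P0, P1, P2 are reachable from P0; ignoring the rest: This is a standard precedence ladder (P0 over P1 over P2), with each level left-recursive on its own operator ('+' at P0, '*' at P1). That structure is LR(1), hence unambiguous.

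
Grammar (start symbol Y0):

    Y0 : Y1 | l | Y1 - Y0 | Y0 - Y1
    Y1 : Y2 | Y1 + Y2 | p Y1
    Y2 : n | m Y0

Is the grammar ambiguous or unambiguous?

Witness: n - n

Derivation 1: Y0 ⇒ Y1 - Y0 ⇒ Y2 - Y0 ⇒ n - Y0 ⇒ n - Y1 ⇒ n - Y2 ⇒ n - n
Derivation 2: Y0 ⇒ Y0 - Y1 ⇒ Y1 - Y1 ⇒ Y2 - Y1 ⇒ n - Y1 ⇒ n - Y2 ⇒ n - n

Two distinct leftmost derivations for the same string.

Ambiguous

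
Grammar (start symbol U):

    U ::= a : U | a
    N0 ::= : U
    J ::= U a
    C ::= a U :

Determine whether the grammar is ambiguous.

Unambiguous

Only U is reachable from U; ignoring the rest: The reachable grammar is A → atom sep A | atom. Each atom is followed by either the separator (recurse) or end-of-string (stop) — no choice point.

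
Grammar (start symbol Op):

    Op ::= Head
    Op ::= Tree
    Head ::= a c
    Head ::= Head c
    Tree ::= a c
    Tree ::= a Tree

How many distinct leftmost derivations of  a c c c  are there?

1

Parse trees for a c c c:
  [Op [Head [Head [Head a c] c] c]]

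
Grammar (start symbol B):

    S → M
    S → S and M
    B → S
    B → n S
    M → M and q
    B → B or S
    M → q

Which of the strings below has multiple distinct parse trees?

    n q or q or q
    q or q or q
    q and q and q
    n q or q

n q or q or q: 1 tree
q or q or q: 1 tree
q and q and q: 4 trees
n q or q: 1 tree

q and q and q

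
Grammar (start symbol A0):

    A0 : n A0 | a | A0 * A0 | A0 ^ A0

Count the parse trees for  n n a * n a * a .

12

Parse trees for n n a * n a * a (showing first 6 of 12):
  [A0 n [A0 n [A0 [A0 a] * [A0 n [A0 [A0 a] * [A0 a]]]]]]
  [A0 n [A0 n [A0 [A0 a] * [A0 [A0 n [A0 a]] * [A0 a]]]]]
  [A0 n [A0 n [A0 [A0 [A0 a] * [A0 n [A0 a]]] * [A0 a]]]]
  [A0 n [A0 [A0 n [A0 a]] * [A0 n [A0 [A0 a] * [A0 a]]]]]
  [A0 n [A0 [A0 n [A0 a]] * [A0 [A0 n [A0 a]] * [A0 a]]]]
  [A0 n [A0 [A0 n [A0 [A0 a] * [A0 n [A0 a]]]] * [A0 a]]]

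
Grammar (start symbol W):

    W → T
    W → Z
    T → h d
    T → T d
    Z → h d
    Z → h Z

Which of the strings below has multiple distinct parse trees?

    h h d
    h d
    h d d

h h d: 1 tree
h d: 2 trees
h d d: 1 tree

h d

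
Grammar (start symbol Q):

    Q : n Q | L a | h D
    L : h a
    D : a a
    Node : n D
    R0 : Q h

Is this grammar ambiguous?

Ambiguous

Witness: h a a

Derivation 1: Q ⇒ L a ⇒ h a a
Derivation 2: Q ⇒ h D ⇒ h a a

Two distinct leftmost derivations for the same string.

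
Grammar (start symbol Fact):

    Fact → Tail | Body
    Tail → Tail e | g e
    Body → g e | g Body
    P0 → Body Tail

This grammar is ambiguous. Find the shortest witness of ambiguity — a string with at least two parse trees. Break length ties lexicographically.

g e

length 2: g e has 2 parse trees

Two derivations of g e:
  Fact ⇒ Tail ⇒ g e
  Fact ⇒ Body ⇒ g e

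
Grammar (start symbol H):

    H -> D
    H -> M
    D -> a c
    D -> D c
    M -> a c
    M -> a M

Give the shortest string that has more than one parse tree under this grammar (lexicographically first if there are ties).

length 2: a c has 2 parse trees

Two derivations of a c:
  H ⇒ D ⇒ a c
  H ⇒ M ⇒ a c

a c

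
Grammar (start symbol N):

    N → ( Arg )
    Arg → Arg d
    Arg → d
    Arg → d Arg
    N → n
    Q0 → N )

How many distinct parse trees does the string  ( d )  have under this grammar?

1

Parse trees for ( d ):
  [N ( [Arg d] )]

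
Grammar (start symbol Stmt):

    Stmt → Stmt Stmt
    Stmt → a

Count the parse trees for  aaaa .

5

Parse trees for aaaa:
  [Stmt [Stmt a] [Stmt [Stmt a] [Stmt [Stmt a] [Stmt a]]]]
  [Stmt [Stmt a] [Stmt [Stmt [Stmt a] [Stmt a]] [Stmt a]]]
  [Stmt [Stmt [Stmt a] [Stmt a]] [Stmt [Stmt a] [Stmt a]]]
  [Stmt [Stmt [Stmt a] [Stmt [Stmt a] [Stmt a]]] [Stmt a]]
  [Stmt [Stmt [Stmt [Stmt a] [Stmt a]] [Stmt a]] [Stmt a]]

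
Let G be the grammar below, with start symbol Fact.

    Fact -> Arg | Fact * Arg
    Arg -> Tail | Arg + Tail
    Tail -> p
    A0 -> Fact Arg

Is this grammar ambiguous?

Unambiguous

(A0 is unreachable from Fact, so its rules don't affect L(Fact).) The grammar is stratified — Fact handles '*' (left-recursive), Arg handles '+', Tail atoms. Each operator has a fixed associativity and precedence level, so every string has one parse.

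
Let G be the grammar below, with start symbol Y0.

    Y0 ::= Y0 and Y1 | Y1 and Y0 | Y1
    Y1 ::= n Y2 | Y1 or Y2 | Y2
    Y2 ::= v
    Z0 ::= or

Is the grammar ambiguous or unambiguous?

Ambiguous

Witness: v and v

Derivation 1: Y0 ⇒ Y0 and Y1 ⇒ Y1 and Y1 ⇒ Y2 and Y1 ⇒ v and Y1 ⇒ v and Y2 ⇒ v and v
Derivation 2: Y0 ⇒ Y1 and Y0 ⇒ Y2 and Y0 ⇒ v and Y0 ⇒ v and Y1 ⇒ v and Y2 ⇒ v and v

Two distinct leftmost derivations for the same string.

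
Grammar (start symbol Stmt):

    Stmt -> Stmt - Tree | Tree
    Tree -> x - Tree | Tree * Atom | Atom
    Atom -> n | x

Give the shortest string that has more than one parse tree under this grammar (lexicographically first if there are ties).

length 1: no string has ≥2 trees
length 3: x - n has 2 parse trees

Two derivations of x - n:
  Stmt ⇒ Stmt - Tree ⇒ Tree - Tree ⇒ Atom - Tree ⇒ x - Tree ⇒ x - Atom ⇒ x - n
  Stmt ⇒ Tree ⇒ x - Tree ⇒ x - Atom ⇒ x - n

x - n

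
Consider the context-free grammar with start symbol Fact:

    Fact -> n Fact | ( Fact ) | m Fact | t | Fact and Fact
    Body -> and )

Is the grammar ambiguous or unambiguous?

Ambiguous

Witness: m t and t

Derivation 1: Fact ⇒ m Fact ⇒ m Fact and Fact ⇒ m t and Fact ⇒ m t and t
Derivation 2: Fact ⇒ Fact and Fact ⇒ m Fact and Fact ⇒ m t and Fact ⇒ m t and t

Two distinct leftmost derivations for the same string.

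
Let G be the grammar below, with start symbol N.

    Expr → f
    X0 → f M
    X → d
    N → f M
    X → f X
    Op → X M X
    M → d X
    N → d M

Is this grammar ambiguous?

Only N, M, X are reachable from N; ignoring the rest: Each reachable nonterminal has at most one production per leading terminal, and all productions are right-linear; the derivation is determined token-by-token.

Unambiguous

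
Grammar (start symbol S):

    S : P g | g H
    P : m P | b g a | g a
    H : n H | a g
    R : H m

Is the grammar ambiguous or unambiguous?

Witness: g a g

Derivation 1: S ⇒ P g ⇒ g a g
Derivation 2: S ⇒ g H ⇒ g a g

Two distinct leftmost derivations for the same string.

Ambiguous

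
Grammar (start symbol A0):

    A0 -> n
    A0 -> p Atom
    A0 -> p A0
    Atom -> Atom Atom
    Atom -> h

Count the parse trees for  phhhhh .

Parse trees for phhhhh (showing first 6 of 14):
  [A0 p [Atom [Atom h] [Atom [Atom h] [Atom [Atom h] [Atom [Atom h] [Atom h]]]]]]
  [A0 p [Atom [Atom h] [Atom [Atom h] [Atom [Atom [Atom h] [Atom h]] [Atom h]]]]]
  [A0 p [Atom [Atom h] [Atom [Atom [Atom h] [Atom h]] [Atom [Atom h] [Atom h]]]]]
  [A0 p [Atom [Atom h] [Atom [Atom [Atom h] [Atom [Atom h] [Atom h]]] [Atom h]]]]
  [A0 p [Atom [Atom h] [Atom [Atom [Atom [Atom h] [Atom h]] [Atom h]] [Atom h]]]]
  [A0 p [Atom [Atom [Atom h] [Atom h]] [Atom [Atom h] [Atom [Atom h] [Atom h]]]]]

14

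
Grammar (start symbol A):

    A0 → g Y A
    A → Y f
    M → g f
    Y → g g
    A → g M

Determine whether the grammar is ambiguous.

Ambiguous

Witness: g g f

Derivation 1: A ⇒ Y f ⇒ g g f
Derivation 2: A ⇒ g M ⇒ g g f

Two distinct leftmost derivations for the same string.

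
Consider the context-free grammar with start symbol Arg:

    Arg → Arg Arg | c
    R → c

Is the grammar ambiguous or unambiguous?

Witness: c c c

Derivation 1: Arg ⇒ Arg Arg ⇒ Arg Arg Arg ⇒ c Arg Arg ⇒ c c Arg ⇒ c c c
Derivation 2: Arg ⇒ Arg Arg ⇒ c Arg ⇒ c Arg Arg ⇒ c c Arg ⇒ c c c

Two distinct leftmost derivations for the same string.

Ambiguous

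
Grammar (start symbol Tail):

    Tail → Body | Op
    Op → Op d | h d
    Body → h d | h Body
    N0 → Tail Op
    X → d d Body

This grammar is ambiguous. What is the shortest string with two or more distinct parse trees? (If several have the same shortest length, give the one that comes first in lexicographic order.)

h d

length 2: h d has 2 parse trees

Two derivations of h d:
  Tail ⇒ Body ⇒ h d
  Tail ⇒ Op ⇒ h d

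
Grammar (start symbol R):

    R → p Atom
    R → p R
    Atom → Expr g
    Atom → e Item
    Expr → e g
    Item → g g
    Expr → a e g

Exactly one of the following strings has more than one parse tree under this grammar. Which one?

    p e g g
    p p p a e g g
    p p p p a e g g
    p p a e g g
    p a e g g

p e g g

p e g g: 2 trees
p p p a e g g: 1 tree
p p p p a e g g: 1 tree
p p a e g g: 1 tree
p a e g g: 1 tree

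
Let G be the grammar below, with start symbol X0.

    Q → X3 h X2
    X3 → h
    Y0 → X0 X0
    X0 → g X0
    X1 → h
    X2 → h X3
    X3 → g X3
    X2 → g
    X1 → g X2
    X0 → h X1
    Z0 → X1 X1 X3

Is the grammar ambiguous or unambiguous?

Unambiguous

Only X0, X1, X2, X3 are reachable from X0; ignoring the rest: Restricted to the reachable nonterminals, every rule has the form A → t or A → t B, and no two rules for the same A share a first terminal. The grammar encodes a DFA — one run per string.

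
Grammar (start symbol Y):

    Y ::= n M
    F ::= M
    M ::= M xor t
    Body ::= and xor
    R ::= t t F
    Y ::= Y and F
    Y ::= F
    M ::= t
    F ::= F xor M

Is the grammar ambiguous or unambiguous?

Ambiguous

Witness: t xor t

Derivation 1: Y ⇒ F ⇒ M ⇒ M xor t ⇒ t xor t
Derivation 2: Y ⇒ F ⇒ F xor M ⇒ M xor M ⇒ t xor M ⇒ t xor t

Two distinct leftmost derivations for the same string.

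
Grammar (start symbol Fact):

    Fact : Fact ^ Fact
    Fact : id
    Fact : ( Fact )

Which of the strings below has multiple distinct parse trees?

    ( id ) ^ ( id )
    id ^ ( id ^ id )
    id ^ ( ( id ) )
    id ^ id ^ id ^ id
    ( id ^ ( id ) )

id ^ id ^ id ^ id

( id ) ^ ( id ): 1 tree
id ^ ( id ^ id ): 1 tree
id ^ ( ( id ) ): 1 tree
id ^ id ^ id ^ id: 5 trees
( id ^ ( id ) ): 1 tree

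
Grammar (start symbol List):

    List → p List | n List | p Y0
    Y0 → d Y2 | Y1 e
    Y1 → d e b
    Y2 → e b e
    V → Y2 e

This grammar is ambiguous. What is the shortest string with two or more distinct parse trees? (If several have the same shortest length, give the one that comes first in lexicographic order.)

p d e b e

length 5: p d e b e has 2 parse trees

Two derivations of p d e b e:
  List ⇒ p Y0 ⇒ p d Y2 ⇒ p d e b e
  List ⇒ p Y0 ⇒ p Y1 e ⇒ p d e b e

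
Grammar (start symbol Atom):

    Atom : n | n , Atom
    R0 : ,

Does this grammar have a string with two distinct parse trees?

Only Atom is reachable from Atom; ignoring the rest: Right-recursive list with a separator: after each atom, whether the separator follows determines the rule. One parse per string.

Unambiguous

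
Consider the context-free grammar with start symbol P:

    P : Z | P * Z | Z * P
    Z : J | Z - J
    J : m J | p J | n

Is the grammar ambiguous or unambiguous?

Witness: n * n

Derivation 1: P ⇒ P * Z ⇒ Z * Z ⇒ J * Z ⇒ n * Z ⇒ n * J ⇒ n * n
Derivation 2: P ⇒ Z * P ⇒ J * P ⇒ n * P ⇒ n * Z ⇒ n * J ⇒ n * n

Two distinct leftmost derivations for the same string.

Ambiguous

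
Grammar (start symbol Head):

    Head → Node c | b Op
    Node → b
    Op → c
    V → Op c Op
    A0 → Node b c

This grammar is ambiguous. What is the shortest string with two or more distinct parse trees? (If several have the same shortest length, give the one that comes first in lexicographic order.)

length 2: b c has 2 parse trees

Two derivations of b c:
  Head ⇒ Node c ⇒ b c
  Head ⇒ b Op ⇒ b c

b c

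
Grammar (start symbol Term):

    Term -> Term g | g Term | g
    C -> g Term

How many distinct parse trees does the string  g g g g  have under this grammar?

8

Parse trees for g g g g:
  [Term [Term [Term [Term g] g] g] g]
  [Term [Term [Term g [Term g]] g] g]
  [Term [Term g [Term [Term g] g]] g]
  [Term [Term g [Term g [Term g]]] g]
  [Term g [Term [Term [Term g] g] g]]
  [Term g [Term [Term g [Term g]] g]]
  [Term g [Term g [Term [Term g] g]]]
  [Term g [Term g [Term g [Term g]]]]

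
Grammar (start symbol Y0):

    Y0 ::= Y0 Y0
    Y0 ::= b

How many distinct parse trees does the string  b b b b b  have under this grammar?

Parse trees for b b b b b (showing first 6 of 14):
  [Y0 [Y0 b] [Y0 [Y0 b] [Y0 [Y0 b] [Y0 [Y0 b] [Y0 b]]]]]
  [Y0 [Y0 b] [Y0 [Y0 b] [Y0 [Y0 [Y0 b] [Y0 b]] [Y0 b]]]]
  [Y0 [Y0 b] [Y0 [Y0 [Y0 b] [Y0 b]] [Y0 [Y0 b] [Y0 b]]]]
  [Y0 [Y0 b] [Y0 [Y0 [Y0 b] [Y0 [Y0 b] [Y0 b]]] [Y0 b]]]
  [Y0 [Y0 b] [Y0 [Y0 [Y0 [Y0 b] [Y0 b]] [Y0 b]] [Y0 b]]]
  [Y0 [Y0 [Y0 b] [Y0 b]] [Y0 [Y0 b] [Y0 [Y0 b] [Y0 b]]]]

14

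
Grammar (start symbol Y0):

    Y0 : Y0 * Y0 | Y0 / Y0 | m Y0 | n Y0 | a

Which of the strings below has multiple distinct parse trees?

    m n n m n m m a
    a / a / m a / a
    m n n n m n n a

a / a / m a / a

m n n m n m m a: 1 tree
a / a / m a / a: 7 trees
m n n n m n n a: 1 tree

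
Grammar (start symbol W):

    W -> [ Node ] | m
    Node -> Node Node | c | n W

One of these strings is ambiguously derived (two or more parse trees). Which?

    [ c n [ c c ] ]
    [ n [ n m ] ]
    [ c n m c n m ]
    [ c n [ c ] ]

[ c n m c n m ]

[ c n [ c c ] ]: 1 tree
[ n [ n m ] ]: 1 tree
[ c n m c n m ]: 5 trees
[ c n [ c ] ]: 1 tree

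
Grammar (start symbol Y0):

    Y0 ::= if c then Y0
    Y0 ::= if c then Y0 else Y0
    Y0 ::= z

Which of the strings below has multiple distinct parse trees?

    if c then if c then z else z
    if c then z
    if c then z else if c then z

if c then if c then z else z: 2 trees
if c then z: 1 tree
if c then z else if c then z: 1 tree

if c then if c then z else z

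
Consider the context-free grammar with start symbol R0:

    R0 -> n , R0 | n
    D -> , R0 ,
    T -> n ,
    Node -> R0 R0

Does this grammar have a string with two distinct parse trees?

(D, T, Node are unreachable from R0, so their rules don't affect L(R0).) Right-recursive list with a separator: after each atom, whether the separator follows determines the rule. One parse per string.

Unambiguous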